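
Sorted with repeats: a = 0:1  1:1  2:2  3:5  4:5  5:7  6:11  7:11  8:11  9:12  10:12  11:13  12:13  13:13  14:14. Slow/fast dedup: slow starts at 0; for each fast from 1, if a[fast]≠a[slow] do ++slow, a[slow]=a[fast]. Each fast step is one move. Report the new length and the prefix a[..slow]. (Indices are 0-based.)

slow=0 fast=1: a[fast]=1=a[slow] dup, fast++
slow=0 fast=2: a[fast]=2≠a[slow]=1 write a[1]=2, slow++,fast++
slow=1 fast=3: a[fast]=5≠a[slow]=2 write a[2]=5, slow++,fast++
slow=2 fast=4: a[fast]=5=a[slow] dup, fast++
slow=2 fast=5: a[fast]=7≠a[slow]=5 write a[3]=7, slow++,fast++
slow=3 fast=6: a[fast]=11≠a[slow]=7 write a[4]=11, slow++,fast++
slow=4 fast=7: a[fast]=11=a[slow] dup, fast++
slow=4 fast=8: a[fast]=11=a[slow] dup, fast++
slow=4 fast=9: a[fast]=12≠a[slow]=11 write a[5]=12, slow++,fast++
slow=5 fast=10: a[fast]=12=a[slow] dup, fast++
slow=5 fast=11: a[fast]=13≠a[slow]=12 write a[6]=13, slow++,fast++
slow=6 fast=12: a[fast]=13=a[slow] dup, fast++
slow=6 fast=13: a[fast]=13=a[slow] dup, fast++
slow=6 fast=14: a[fast]=14≠a[slow]=13 write a[7]=14, slow++,fast++

length 8; prefix = [1, 2, 5, 7, 11, 12, 13, 14]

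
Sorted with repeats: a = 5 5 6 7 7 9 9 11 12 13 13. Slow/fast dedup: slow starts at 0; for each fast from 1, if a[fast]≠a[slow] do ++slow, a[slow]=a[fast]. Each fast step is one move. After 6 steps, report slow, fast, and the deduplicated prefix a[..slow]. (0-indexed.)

(s=0,f=1) a[fast]=5=a[slow] dup → fast++
(s=0,f=2) a[fast]=6≠a[slow]=5 write a[1]=6 → slow++,fast++
(s=1,f=3) a[fast]=7≠a[slow]=6 write a[2]=7 → slow++,fast++
(s=2,f=4) a[fast]=7=a[slow] dup → fast++
(s=2,f=5) a[fast]=9≠a[slow]=7 write a[3]=9 → slow++,fast++
(s=3,f=6) a[fast]=9=a[slow] dup → fast++

slow=3, fast=7, prefix=[5, 6, 7, 9]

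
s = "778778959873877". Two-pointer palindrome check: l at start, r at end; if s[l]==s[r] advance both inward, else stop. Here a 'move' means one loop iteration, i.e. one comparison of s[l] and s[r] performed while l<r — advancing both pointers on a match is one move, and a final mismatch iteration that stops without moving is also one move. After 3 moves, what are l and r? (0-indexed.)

l=3, r=11

l=0 r=14: '7'=='7', l++,r--
l=1 r=13: '7'=='7', l++,r--
l=2 r=12: '8'=='8', l++,r--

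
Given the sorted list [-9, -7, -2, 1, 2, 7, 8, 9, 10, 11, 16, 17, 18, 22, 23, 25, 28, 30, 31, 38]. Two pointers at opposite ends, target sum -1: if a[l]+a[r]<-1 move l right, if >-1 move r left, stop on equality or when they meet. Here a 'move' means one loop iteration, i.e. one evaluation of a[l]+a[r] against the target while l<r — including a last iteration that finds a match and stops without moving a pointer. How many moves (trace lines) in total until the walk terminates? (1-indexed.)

l=1 r=20: -9+38=29 >-1, r--
l=1 r=19: -9+31=22 >-1, r--
l=1 r=18: -9+30=21 >-1, r--
l=1 r=17: -9+28=19 >-1, r--
l=1 r=16: -9+25=16 >-1, r--
l=1 r=15: -9+23=14 >-1, r--
l=1 r=14: -9+22=13 >-1, r--
l=1 r=13: -9+18=9 >-1, r--
l=1 r=12: -9+17=8 >-1, r--
l=1 r=11: -9+16=7 >-1, r--
l=1 r=10: -9+11=2 >-1, r--
l=1 r=9: -9+10=1 >-1, r--
l=1 r=8: -9+9=0 >-1, r--
l=1 r=7: -9+8=-1, found

14 moves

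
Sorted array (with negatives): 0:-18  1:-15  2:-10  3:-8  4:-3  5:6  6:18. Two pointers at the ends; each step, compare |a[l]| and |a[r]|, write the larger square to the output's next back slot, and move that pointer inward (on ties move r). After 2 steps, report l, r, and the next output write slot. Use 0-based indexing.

[0,6] |-18|<=|18| out[6]=324 → r--
[0,5] |-18|>|6| out[5]=324 → l++

l=1, r=5, next write slot=4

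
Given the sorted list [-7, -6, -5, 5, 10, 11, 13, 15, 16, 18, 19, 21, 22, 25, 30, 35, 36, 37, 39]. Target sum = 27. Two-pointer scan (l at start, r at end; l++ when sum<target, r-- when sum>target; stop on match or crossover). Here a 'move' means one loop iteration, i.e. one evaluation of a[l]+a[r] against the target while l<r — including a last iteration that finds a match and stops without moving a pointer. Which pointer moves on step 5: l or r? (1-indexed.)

l=1 r=19: -7+39=32 >27, r--
l=1 r=18: -7+37=30 >27, r--
l=1 r=17: -7+36=29 >27, r--
l=1 r=16: -7+35=28 >27, r--
l=1 r=15: -7+30=23 <27, l++

l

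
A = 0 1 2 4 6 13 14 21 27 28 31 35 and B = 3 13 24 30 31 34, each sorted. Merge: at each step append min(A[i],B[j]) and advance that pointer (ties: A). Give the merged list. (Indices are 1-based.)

[0, 1, 2, 3, 4, 6, 13, 13, 14, 21, 24, 27, 28, 30, 31, 31, 34, 35]

[i=1,j=1] A[i]=0<=B[j]=3 take 0 → i++
[i=2,j=1] A[i]=1<=B[j]=3 take 1 → i++
[i=3,j=1] A[i]=2<=B[j]=3 take 2 → i++
[i=4,j=1] A[i]=4>B[j]=3 take 3 → j++
[i=4,j=2] A[i]=4<=B[j]=13 take 4 → i++
[i=5,j=2] A[i]=6<=B[j]=13 take 6 → i++
[i=6,j=2] A[i]=13<=B[j]=13 take 13 → i++
[i=7,j=2] A[i]=14>B[j]=13 take 13 → j++
[i=7,j=3] A[i]=14<=B[j]=24 take 14 → i++
[i=8,j=3] A[i]=21<=B[j]=24 take 21 → i++
[i=9,j=3] A[i]=27>B[j]=24 take 24 → j++
[i=9,j=4] A[i]=27<=B[j]=30 take 27 → i++
[i=10,j=4] A[i]=28<=B[j]=30 take 28 → i++
[i=11,j=4] A[i]=31>B[j]=30 take 30 → j++
[i=11,j=5] A[i]=31<=B[j]=31 take 31 → i++
[i=12,j=5] A[i]=35>B[j]=31 take 31 → j++
[i=12,j=6] A[i]=35>B[j]=34 take 34 → j++
[i=12,j=7] B done, take A[i]=35 → i++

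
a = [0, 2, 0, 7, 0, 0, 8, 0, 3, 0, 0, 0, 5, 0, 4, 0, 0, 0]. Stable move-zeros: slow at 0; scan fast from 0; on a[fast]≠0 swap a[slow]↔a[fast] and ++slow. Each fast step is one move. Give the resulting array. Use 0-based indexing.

[2, 7, 8, 3, 5, 4, 0, 0, 0, 0, 0, 0, 0, 0, 0, 0, 0, 0]

slow=0 fast=0: a[fast]=0, fast++
slow=0 fast=1: a[fast]=2≠0 swap→a[0]=2, slow++,fast++
slow=1 fast=2: a[fast]=0, fast++
slow=1 fast=3: a[fast]=7≠0 swap→a[1]=7, slow++,fast++
slow=2 fast=4: a[fast]=0, fast++
slow=2 fast=5: a[fast]=0, fast++
slow=2 fast=6: a[fast]=8≠0 swap→a[2]=8, slow++,fast++
slow=3 fast=7: a[fast]=0, fast++
slow=3 fast=8: a[fast]=3≠0 swap→a[3]=3, slow++,fast++
slow=4 fast=9: a[fast]=0, fast++
slow=4 fast=10: a[fast]=0, fast++
slow=4 fast=11: a[fast]=0, fast++
slow=4 fast=12: a[fast]=5≠0 swap→a[4]=5, slow++,fast++
slow=5 fast=13: a[fast]=0, fast++
slow=5 fast=14: a[fast]=4≠0 swap→a[5]=4, slow++,fast++
slow=6 fast=15: a[fast]=0, fast++
slow=6 fast=16: a[fast]=0, fast++
slow=6 fast=17: a[fast]=0, fast++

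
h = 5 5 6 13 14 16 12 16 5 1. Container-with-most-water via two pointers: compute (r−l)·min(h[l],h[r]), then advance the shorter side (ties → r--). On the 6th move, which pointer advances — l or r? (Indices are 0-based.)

l

l=0 r=9: min(5,1)*9=9 best=9 *, r--
l=0 r=8: min(5,5)*8=40 best=40 *, r--
l=0 r=7: min(5,16)*7=35 best=40, l++
l=1 r=7: min(5,16)*6=30 best=40, l++
l=2 r=7: min(6,16)*5=30 best=40, l++
l=3 r=7: min(13,16)*4=52 best=52 *, l++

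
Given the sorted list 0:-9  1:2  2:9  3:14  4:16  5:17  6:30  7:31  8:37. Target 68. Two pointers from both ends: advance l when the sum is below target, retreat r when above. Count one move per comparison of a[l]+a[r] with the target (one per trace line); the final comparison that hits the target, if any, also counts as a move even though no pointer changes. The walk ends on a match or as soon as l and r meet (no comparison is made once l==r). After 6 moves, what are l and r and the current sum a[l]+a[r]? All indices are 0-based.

l=6, r=8, sum=67

[0,8] -9+37=28 <68 → l++
[1,8] 2+37=39 <68 → l++
[2,8] 9+37=46 <68 → l++
[3,8] 14+37=51 <68 → l++
[4,8] 16+37=53 <68 → l++
[5,8] 17+37=54 <68 → l++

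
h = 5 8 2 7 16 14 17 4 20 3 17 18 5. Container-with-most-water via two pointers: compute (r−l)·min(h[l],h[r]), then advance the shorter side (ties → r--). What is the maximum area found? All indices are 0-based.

max area = 112

[0,12] min(5,5)*12=60 best=60 * → r--
[0,11] min(5,18)*11=55 best=60 → l++
[1,11] min(8,18)*10=80 best=80 * → l++
[2,11] min(2,18)*9=18 best=80 → l++
[3,11] min(7,18)*8=56 best=80 → l++
[4,11] min(16,18)*7=112 best=112 * → l++
[5,11] min(14,18)*6=84 best=112 → l++
[6,11] min(17,18)*5=85 best=112 → l++
[7,11] min(4,18)*4=16 best=112 → l++
[8,11] min(20,18)*3=54 best=112 → r--
[8,10] min(20,17)*2=34 best=112 → r--
[8,9] min(20,3)*1=3 best=112 → r--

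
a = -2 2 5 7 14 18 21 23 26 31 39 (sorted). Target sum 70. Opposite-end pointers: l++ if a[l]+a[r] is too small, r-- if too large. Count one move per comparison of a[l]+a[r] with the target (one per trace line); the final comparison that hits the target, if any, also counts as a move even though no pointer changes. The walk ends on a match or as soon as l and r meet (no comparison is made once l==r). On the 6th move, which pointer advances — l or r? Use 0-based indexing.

l=0 r=10: -2+39=37 <70, l++
l=1 r=10: 2+39=41 <70, l++
l=2 r=10: 5+39=44 <70, l++
l=3 r=10: 7+39=46 <70, l++
l=4 r=10: 14+39=53 <70, l++
l=5 r=10: 18+39=57 <70, l++

l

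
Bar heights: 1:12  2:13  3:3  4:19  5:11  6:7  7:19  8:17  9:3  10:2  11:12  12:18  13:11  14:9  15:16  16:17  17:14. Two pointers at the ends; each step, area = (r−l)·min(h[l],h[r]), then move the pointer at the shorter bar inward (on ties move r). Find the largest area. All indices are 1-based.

max area = 204

l=1 r=17: min(12,14)*16=192 best=192 *, l++
l=2 r=17: min(13,14)*15=195 best=195 *, l++
l=3 r=17: min(3,14)*14=42 best=195, l++
l=4 r=17: min(19,14)*13=182 best=195, r--
l=4 r=16: min(19,17)*12=204 best=204 *, r--
l=4 r=15: min(19,16)*11=176 best=204, r--
l=4 r=14: min(19,9)*10=90 best=204, r--
l=4 r=13: min(19,11)*9=99 best=204, r--
l=4 r=12: min(19,18)*8=144 best=204, r--
l=4 r=11: min(19,12)*7=84 best=204, r--
l=4 r=10: min(19,2)*6=12 best=204, r--
l=4 r=9: min(19,3)*5=15 best=204, r--
l=4 r=8: min(19,17)*4=68 best=204, r--
l=4 r=7: min(19,19)*3=57 best=204, r--
l=4 r=6: min(19,7)*2=14 best=204, r--
l=4 r=5: min(19,11)*1=11 best=204, r--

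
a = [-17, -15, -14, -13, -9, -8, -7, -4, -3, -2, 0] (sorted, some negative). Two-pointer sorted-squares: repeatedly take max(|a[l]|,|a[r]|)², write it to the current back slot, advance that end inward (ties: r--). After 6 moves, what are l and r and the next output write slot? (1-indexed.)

l=7, r=11, next write slot=5

[1,11] |-17|>|0| out[11]=289 → l++
[2,11] |-15|>|0| out[10]=225 → l++
[3,11] |-14|>|0| out[9]=196 → l++
[4,11] |-13|>|0| out[8]=169 → l++
[5,11] |-9|>|0| out[7]=81 → l++
[6,11] |-8|>|0| out[6]=64 → l++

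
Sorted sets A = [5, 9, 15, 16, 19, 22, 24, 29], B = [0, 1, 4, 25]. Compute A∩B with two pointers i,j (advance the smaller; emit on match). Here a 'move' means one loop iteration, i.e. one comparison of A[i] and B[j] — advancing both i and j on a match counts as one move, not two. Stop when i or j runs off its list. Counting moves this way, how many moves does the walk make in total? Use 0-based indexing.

11 moves

i=0 j=0: 5>0, j++
i=0 j=1: 5>1, j++
i=0 j=2: 5>4, j++
i=0 j=3: 5<25, i++
i=1 j=3: 9<25, i++
i=2 j=3: 15<25, i++
i=3 j=3: 16<25, i++
i=4 j=3: 19<25, i++
i=5 j=3: 22<25, i++
i=6 j=3: 24<25, i++
i=7 j=3: 29>25, j++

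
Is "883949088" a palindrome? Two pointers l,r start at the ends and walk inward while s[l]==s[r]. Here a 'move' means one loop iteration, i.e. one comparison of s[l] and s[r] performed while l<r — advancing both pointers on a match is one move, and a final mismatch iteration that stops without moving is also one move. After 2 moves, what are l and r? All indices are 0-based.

l=2, r=6

l=0 r=8: '8'=='8', l++,r--
l=1 r=7: '8'=='8', l++,r--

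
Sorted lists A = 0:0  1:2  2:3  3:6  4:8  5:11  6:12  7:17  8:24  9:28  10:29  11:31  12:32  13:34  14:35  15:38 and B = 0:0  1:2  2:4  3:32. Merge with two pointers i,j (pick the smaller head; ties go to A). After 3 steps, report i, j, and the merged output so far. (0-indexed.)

i=2, j=1, merged so far=[0, 0, 2]

i=0 j=0: A[i]=0<=B[j]=0 take 0, i++
i=1 j=0: A[i]=2>B[j]=0 take 0, j++
i=1 j=1: A[i]=2<=B[j]=2 take 2, i++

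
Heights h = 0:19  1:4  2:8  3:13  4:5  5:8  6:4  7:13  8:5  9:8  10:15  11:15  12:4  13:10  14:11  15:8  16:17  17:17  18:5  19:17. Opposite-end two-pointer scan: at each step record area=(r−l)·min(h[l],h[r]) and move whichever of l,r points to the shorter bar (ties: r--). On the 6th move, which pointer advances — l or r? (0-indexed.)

r

l=0 r=19: min(19,17)*19=323 best=323 *, r--
l=0 r=18: min(19,5)*18=90 best=323, r--
l=0 r=17: min(19,17)*17=289 best=323, r--
l=0 r=16: min(19,17)*16=272 best=323, r--
l=0 r=15: min(19,8)*15=120 best=323, r--
l=0 r=14: min(19,11)*14=154 best=323, r--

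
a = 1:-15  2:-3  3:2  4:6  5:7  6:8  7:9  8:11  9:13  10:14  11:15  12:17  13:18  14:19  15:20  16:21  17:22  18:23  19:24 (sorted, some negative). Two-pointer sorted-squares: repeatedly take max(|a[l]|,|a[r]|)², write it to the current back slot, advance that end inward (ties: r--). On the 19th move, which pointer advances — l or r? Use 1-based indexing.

r

[1,19] |-15|<=|24| out[19]=576 → r--
[1,18] |-15|<=|23| out[18]=529 → r--
[1,17] |-15|<=|22| out[17]=484 → r--
[1,16] |-15|<=|21| out[16]=441 → r--
[1,15] |-15|<=|20| out[15]=400 → r--
[1,14] |-15|<=|19| out[14]=361 → r--
[1,13] |-15|<=|18| out[13]=324 → r--
[1,12] |-15|<=|17| out[12]=289 → r--
[1,11] |-15|<=|15| out[11]=225 → r--
[1,10] |-15|>|14| out[10]=225 → l++
[2,10] |-3|<=|14| out[9]=196 → r--
[2,9] |-3|<=|13| out[8]=169 → r--
[2,8] |-3|<=|11| out[7]=121 → r--
[2,7] |-3|<=|9| out[6]=81 → r--
[2,6] |-3|<=|8| out[5]=64 → r--
[2,5] |-3|<=|7| out[4]=49 → r--
[2,4] |-3|<=|6| out[3]=36 → r--
[2,3] |-3|>|2| out[2]=9 → l++
[3,3] |2|<=|2| out[1]=4 → r--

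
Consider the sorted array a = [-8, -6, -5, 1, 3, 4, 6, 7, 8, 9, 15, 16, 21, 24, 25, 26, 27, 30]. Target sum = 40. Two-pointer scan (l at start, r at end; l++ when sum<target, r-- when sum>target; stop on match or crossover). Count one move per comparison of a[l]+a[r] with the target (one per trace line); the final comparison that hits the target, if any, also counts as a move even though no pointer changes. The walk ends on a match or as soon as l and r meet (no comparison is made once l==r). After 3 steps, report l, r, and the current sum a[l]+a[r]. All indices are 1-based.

l=4, r=18, sum=31

l=1 r=18: -8+30=22 <40, l++
l=2 r=18: -6+30=24 <40, l++
l=3 r=18: -5+30=25 <40, l++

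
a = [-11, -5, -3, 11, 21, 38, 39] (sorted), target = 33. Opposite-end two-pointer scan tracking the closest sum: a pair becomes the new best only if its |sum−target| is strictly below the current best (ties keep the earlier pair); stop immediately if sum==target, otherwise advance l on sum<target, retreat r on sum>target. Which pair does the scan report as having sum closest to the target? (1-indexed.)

[1,7] -11+39=28 d=5 * → l++
[2,7] -5+39=34 d=1 * → r--
[2,6] -5+38=33 d=0 * → stop

pair (-5, 38) with sum 33 (|Δ|=0)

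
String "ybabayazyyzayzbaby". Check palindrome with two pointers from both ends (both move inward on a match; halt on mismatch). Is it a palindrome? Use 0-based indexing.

not a palindrome (mismatch at 4,13)

[0,17] 'y'=='y' → l++,r--
[1,16] 'b'=='b' → l++,r--
[2,15] 'a'=='a' → l++,r--
[3,14] 'b'=='b' → l++,r--
[4,13] 'a'!='z' → stop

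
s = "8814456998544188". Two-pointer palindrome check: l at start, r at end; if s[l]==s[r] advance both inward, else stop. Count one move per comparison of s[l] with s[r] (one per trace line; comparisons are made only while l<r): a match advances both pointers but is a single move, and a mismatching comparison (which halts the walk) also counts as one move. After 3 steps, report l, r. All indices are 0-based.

[0,15] '8'=='8' → l++,r--
[1,14] '8'=='8' → l++,r--
[2,13] '1'=='1' → l++,r--

l=3, r=12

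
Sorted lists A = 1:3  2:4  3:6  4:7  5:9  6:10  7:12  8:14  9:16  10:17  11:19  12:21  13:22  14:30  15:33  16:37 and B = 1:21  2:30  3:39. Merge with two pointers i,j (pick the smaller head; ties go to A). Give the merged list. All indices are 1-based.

[3, 4, 6, 7, 9, 10, 12, 14, 16, 17, 19, 21, 21, 22, 30, 30, 33, 37, 39]

i=1 j=1: A[i]=3<=B[j]=21 take 3, i++
i=2 j=1: A[i]=4<=B[j]=21 take 4, i++
i=3 j=1: A[i]=6<=B[j]=21 take 6, i++
i=4 j=1: A[i]=7<=B[j]=21 take 7, i++
i=5 j=1: A[i]=9<=B[j]=21 take 9, i++
i=6 j=1: A[i]=10<=B[j]=21 take 10, i++
i=7 j=1: A[i]=12<=B[j]=21 take 12, i++
i=8 j=1: A[i]=14<=B[j]=21 take 14, i++
i=9 j=1: A[i]=16<=B[j]=21 take 16, i++
i=10 j=1: A[i]=17<=B[j]=21 take 17, i++
i=11 j=1: A[i]=19<=B[j]=21 take 19, i++
i=12 j=1: A[i]=21<=B[j]=21 take 21, i++
i=13 j=1: A[i]=22>B[j]=21 take 21, j++
i=13 j=2: A[i]=22<=B[j]=30 take 22, i++
i=14 j=2: A[i]=30<=B[j]=30 take 30, i++
i=15 j=2: A[i]=33>B[j]=30 take 30, j++
i=15 j=3: A[i]=33<=B[j]=39 take 33, i++
i=16 j=3: A[i]=37<=B[j]=39 take 37, i++
i=17 j=3: A done, take B[j]=39, j++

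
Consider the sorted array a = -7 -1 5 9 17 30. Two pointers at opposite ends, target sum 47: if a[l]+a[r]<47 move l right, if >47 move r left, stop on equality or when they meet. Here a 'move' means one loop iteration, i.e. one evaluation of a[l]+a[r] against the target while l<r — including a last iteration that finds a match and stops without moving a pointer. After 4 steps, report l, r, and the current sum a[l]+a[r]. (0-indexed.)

[0,5] -7+30=23 <47 → l++
[1,5] -1+30=29 <47 → l++
[2,5] 5+30=35 <47 → l++
[3,5] 9+30=39 <47 → l++

l=4, r=5, sum=47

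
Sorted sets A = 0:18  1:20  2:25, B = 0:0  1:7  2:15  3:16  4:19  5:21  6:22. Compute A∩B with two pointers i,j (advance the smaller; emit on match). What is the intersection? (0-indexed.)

i=0 j=0: 18>0, j++
i=0 j=1: 18>7, j++
i=0 j=2: 18>15, j++
i=0 j=3: 18>16, j++
i=0 j=4: 18<19, i++
i=1 j=4: 20>19, j++
i=1 j=5: 20<21, i++
i=2 j=5: 25>21, j++
i=2 j=6: 25>22, j++

intersection = []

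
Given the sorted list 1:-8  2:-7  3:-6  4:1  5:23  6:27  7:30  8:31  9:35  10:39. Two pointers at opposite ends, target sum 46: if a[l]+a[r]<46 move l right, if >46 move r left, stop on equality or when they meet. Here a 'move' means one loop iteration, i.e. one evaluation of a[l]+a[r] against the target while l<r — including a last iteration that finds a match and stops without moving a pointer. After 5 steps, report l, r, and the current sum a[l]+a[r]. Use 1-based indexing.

l=1 r=10: -8+39=31 <46, l++
l=2 r=10: -7+39=32 <46, l++
l=3 r=10: -6+39=33 <46, l++
l=4 r=10: 1+39=40 <46, l++
l=5 r=10: 23+39=62 >46, r--

l=5, r=9, sum=58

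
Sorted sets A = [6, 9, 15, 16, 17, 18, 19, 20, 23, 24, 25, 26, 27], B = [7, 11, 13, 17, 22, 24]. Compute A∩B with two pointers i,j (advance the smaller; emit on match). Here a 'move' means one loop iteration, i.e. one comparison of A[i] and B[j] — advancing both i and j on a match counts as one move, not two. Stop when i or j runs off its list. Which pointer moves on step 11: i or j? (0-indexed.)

i

[i=0,j=0] 6<7 → i++
[i=1,j=0] 9>7 → j++
[i=1,j=1] 9<11 → i++
[i=2,j=1] 15>11 → j++
[i=2,j=2] 15>13 → j++
[i=2,j=3] 15<17 → i++
[i=3,j=3] 16<17 → i++
[i=4,j=3] 17==17 emit → i++,j++
[i=5,j=4] 18<22 → i++
[i=6,j=4] 19<22 → i++
[i=7,j=4] 20<22 → i++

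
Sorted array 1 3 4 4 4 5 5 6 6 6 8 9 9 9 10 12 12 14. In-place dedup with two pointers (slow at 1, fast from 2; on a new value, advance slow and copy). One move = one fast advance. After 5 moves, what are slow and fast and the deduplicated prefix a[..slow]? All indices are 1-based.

slow=4, fast=7, prefix=[1, 3, 4, 5]

slow=1 fast=2: a[fast]=3≠a[slow]=1 write a[2]=3, slow++,fast++
slow=2 fast=3: a[fast]=4≠a[slow]=3 write a[3]=4, slow++,fast++
slow=3 fast=4: a[fast]=4=a[slow] dup, fast++
slow=3 fast=5: a[fast]=4=a[slow] dup, fast++
slow=3 fast=6: a[fast]=5≠a[slow]=4 write a[4]=5, slow++,fast++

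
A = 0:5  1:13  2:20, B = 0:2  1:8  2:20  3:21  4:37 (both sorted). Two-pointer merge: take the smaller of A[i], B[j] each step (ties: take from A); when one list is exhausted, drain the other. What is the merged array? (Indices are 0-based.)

[2, 5, 8, 13, 20, 20, 21, 37]

i=0 j=0: A[i]=5>B[j]=2 take 2, j++
i=0 j=1: A[i]=5<=B[j]=8 take 5, i++
i=1 j=1: A[i]=13>B[j]=8 take 8, j++
i=1 j=2: A[i]=13<=B[j]=20 take 13, i++
i=2 j=2: A[i]=20<=B[j]=20 take 20, i++
i=3 j=2: A done, take B[j]=20, j++
i=3 j=3: A done, take B[j]=21, j++
i=3 j=4: A done, take B[j]=37, j++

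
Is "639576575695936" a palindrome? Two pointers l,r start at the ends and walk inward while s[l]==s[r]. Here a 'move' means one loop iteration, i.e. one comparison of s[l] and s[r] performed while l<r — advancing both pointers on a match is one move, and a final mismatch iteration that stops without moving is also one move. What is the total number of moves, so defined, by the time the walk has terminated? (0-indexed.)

5 moves

[0,14] '6'=='6' → l++,r--
[1,13] '3'=='3' → l++,r--
[2,12] '9'=='9' → l++,r--
[3,11] '5'=='5' → l++,r--
[4,10] '7'!='9' → stop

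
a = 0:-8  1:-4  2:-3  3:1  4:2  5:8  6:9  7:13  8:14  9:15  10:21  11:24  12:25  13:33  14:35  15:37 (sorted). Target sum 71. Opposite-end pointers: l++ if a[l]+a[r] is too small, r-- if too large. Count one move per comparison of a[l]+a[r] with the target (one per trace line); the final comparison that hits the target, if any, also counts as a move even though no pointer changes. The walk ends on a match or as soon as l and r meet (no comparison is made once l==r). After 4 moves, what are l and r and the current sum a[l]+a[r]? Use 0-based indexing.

l=0 r=15: -8+37=29 <71, l++
l=1 r=15: -4+37=33 <71, l++
l=2 r=15: -3+37=34 <71, l++
l=3 r=15: 1+37=38 <71, l++

l=4, r=15, sum=39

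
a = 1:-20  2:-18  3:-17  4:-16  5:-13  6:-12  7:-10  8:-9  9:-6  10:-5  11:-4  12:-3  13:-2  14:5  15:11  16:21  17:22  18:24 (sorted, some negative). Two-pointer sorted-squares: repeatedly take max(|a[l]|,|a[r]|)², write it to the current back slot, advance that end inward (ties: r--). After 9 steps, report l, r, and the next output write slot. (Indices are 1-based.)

l=7, r=15, next write slot=9

l=1 r=18: |-20|<=|24| out[18]=576, r--
l=1 r=17: |-20|<=|22| out[17]=484, r--
l=1 r=16: |-20|<=|21| out[16]=441, r--
l=1 r=15: |-20|>|11| out[15]=400, l++
l=2 r=15: |-18|>|11| out[14]=324, l++
l=3 r=15: |-17|>|11| out[13]=289, l++
l=4 r=15: |-16|>|11| out[12]=256, l++
l=5 r=15: |-13|>|11| out[11]=169, l++
l=6 r=15: |-12|>|11| out[10]=144, l++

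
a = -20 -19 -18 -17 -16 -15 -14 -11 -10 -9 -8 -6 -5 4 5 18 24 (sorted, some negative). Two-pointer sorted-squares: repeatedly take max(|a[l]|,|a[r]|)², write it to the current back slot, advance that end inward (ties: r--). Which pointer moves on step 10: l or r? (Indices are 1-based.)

[1,17] |-20|<=|24| out[17]=576 → r--
[1,16] |-20|>|18| out[16]=400 → l++
[2,16] |-19|>|18| out[15]=361 → l++
[3,16] |-18|<=|18| out[14]=324 → r--
[3,15] |-18|>|5| out[13]=324 → l++
[4,15] |-17|>|5| out[12]=289 → l++
[5,15] |-16|>|5| out[11]=256 → l++
[6,15] |-15|>|5| out[10]=225 → l++
[7,15] |-14|>|5| out[9]=196 → l++
[8,15] |-11|>|5| out[8]=121 → l++

l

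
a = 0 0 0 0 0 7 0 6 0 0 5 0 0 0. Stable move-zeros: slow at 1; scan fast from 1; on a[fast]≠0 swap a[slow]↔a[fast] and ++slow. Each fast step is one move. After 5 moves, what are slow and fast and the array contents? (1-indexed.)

(s=1,f=1) a[fast]=0 → fast++
(s=1,f=2) a[fast]=0 → fast++
(s=1,f=3) a[fast]=0 → fast++
(s=1,f=4) a[fast]=0 → fast++
(s=1,f=5) a[fast]=0 → fast++

slow=1, fast=6, a=[0, 0, 0, 0, 0, 7, 0, 6, 0, 0, 5, 0, 0, 0]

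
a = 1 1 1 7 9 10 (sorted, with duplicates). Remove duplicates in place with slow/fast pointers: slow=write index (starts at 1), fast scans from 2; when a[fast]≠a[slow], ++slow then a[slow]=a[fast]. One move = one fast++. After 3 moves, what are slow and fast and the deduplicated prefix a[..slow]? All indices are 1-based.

slow=1 fast=2: a[fast]=1=a[slow] dup, fast++
slow=1 fast=3: a[fast]=1=a[slow] dup, fast++
slow=1 fast=4: a[fast]=7≠a[slow]=1 write a[2]=7, slow++,fast++

slow=2, fast=5, prefix=[1, 7]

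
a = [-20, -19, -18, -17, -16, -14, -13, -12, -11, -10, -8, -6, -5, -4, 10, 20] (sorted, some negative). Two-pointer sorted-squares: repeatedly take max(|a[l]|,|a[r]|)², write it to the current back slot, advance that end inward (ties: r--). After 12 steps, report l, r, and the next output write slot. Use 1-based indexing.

l=11, r=14, next write slot=4

l=1 r=16: |-20|<=|20| out[16]=400, r--
l=1 r=15: |-20|>|10| out[15]=400, l++
l=2 r=15: |-19|>|10| out[14]=361, l++
l=3 r=15: |-18|>|10| out[13]=324, l++
l=4 r=15: |-17|>|10| out[12]=289, l++
l=5 r=15: |-16|>|10| out[11]=256, l++
l=6 r=15: |-14|>|10| out[10]=196, l++
l=7 r=15: |-13|>|10| out[9]=169, l++
l=8 r=15: |-12|>|10| out[8]=144, l++
l=9 r=15: |-11|>|10| out[7]=121, l++
l=10 r=15: |-10|<=|10| out[6]=100, r--
l=10 r=14: |-10|>|-4| out[5]=100, l++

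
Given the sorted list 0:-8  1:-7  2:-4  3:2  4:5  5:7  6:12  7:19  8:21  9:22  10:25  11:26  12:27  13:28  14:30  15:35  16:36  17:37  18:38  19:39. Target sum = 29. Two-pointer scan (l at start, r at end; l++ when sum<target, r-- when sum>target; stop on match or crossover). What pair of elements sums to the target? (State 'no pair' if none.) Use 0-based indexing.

(-8, 37)

[0,19] -8+39=31 >29 → r--
[0,18] -8+38=30 >29 → r--
[0,17] -8+37=29 → found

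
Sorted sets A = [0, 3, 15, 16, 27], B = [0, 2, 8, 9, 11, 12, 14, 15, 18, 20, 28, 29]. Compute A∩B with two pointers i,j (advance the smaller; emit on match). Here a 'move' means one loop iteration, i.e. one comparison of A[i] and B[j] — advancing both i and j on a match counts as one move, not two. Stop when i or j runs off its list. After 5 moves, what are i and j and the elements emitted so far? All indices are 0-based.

i=2, j=4, emitted=[0]

i=0 j=0: 0==0 emit, i++,j++
i=1 j=1: 3>2, j++
i=1 j=2: 3<8, i++
i=2 j=2: 15>8, j++
i=2 j=3: 15>9, j++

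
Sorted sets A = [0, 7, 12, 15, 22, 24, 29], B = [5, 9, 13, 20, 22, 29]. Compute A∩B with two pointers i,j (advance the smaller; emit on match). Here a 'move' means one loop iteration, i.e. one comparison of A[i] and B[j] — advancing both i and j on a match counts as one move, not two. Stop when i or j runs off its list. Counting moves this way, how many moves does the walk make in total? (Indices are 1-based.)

i=1 j=1: 0<5, i++
i=2 j=1: 7>5, j++
i=2 j=2: 7<9, i++
i=3 j=2: 12>9, j++
i=3 j=3: 12<13, i++
i=4 j=3: 15>13, j++
i=4 j=4: 15<20, i++
i=5 j=4: 22>20, j++
i=5 j=5: 22==22 emit, i++,j++
i=6 j=6: 24<29, i++
i=7 j=6: 29==29 emit, i++,j++

11 moves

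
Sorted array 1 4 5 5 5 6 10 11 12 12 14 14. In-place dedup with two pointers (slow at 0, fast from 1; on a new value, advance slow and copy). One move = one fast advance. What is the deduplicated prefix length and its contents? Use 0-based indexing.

length 8; prefix = [1, 4, 5, 6, 10, 11, 12, 14]

(s=0,f=1) a[fast]=4≠a[slow]=1 write a[1]=4 → slow++,fast++
(s=1,f=2) a[fast]=5≠a[slow]=4 write a[2]=5 → slow++,fast++
(s=2,f=3) a[fast]=5=a[slow] dup → fast++
(s=2,f=4) a[fast]=5=a[slow] dup → fast++
(s=2,f=5) a[fast]=6≠a[slow]=5 write a[3]=6 → slow++,fast++
(s=3,f=6) a[fast]=10≠a[slow]=6 write a[4]=10 → slow++,fast++
(s=4,f=7) a[fast]=11≠a[slow]=10 write a[5]=11 → slow++,fast++
(s=5,f=8) a[fast]=12≠a[slow]=11 write a[6]=12 → slow++,fast++
(s=6,f=9) a[fast]=12=a[slow] dup → fast++
(s=6,f=10) a[fast]=14≠a[slow]=12 write a[7]=14 → slow++,fast++
(s=7,f=11) a[fast]=14=a[slow] dup → fast++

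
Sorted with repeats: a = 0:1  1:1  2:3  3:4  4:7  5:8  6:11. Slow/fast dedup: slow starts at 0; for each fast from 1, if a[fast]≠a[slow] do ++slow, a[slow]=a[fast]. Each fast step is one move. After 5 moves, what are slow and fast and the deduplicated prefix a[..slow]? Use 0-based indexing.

slow=4, fast=6, prefix=[1, 3, 4, 7, 8]

slow=0 fast=1: a[fast]=1=a[slow] dup, fast++
slow=0 fast=2: a[fast]=3≠a[slow]=1 write a[1]=3, slow++,fast++
slow=1 fast=3: a[fast]=4≠a[slow]=3 write a[2]=4, slow++,fast++
slow=2 fast=4: a[fast]=7≠a[slow]=4 write a[3]=7, slow++,fast++
slow=3 fast=5: a[fast]=8≠a[slow]=7 write a[4]=8, slow++,fast++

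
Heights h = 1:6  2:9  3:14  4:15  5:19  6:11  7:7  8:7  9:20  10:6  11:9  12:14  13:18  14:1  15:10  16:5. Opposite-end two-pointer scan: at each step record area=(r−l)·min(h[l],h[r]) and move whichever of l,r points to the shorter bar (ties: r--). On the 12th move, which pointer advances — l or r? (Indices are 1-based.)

l=1 r=16: min(6,5)*15=75 best=75 *, r--
l=1 r=15: min(6,10)*14=84 best=84 *, l++
l=2 r=15: min(9,10)*13=117 best=117 *, l++
l=3 r=15: min(14,10)*12=120 best=120 *, r--
l=3 r=14: min(14,1)*11=11 best=120, r--
l=3 r=13: min(14,18)*10=140 best=140 *, l++
l=4 r=13: min(15,18)*9=135 best=140, l++
l=5 r=13: min(19,18)*8=144 best=144 *, r--
l=5 r=12: min(19,14)*7=98 best=144, r--
l=5 r=11: min(19,9)*6=54 best=144, r--
l=5 r=10: min(19,6)*5=30 best=144, r--
l=5 r=9: min(19,20)*4=76 best=144, l++

l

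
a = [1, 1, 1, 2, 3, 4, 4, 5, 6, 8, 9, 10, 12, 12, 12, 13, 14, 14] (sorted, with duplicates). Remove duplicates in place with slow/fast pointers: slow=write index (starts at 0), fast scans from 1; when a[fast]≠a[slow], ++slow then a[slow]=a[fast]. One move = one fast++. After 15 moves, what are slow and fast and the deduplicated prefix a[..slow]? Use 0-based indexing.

slow=10, fast=16, prefix=[1, 2, 3, 4, 5, 6, 8, 9, 10, 12, 13]

(s=0,f=1) a[fast]=1=a[slow] dup → fast++
(s=0,f=2) a[fast]=1=a[slow] dup → fast++
(s=0,f=3) a[fast]=2≠a[slow]=1 write a[1]=2 → slow++,fast++
(s=1,f=4) a[fast]=3≠a[slow]=2 write a[2]=3 → slow++,fast++
(s=2,f=5) a[fast]=4≠a[slow]=3 write a[3]=4 → slow++,fast++
(s=3,f=6) a[fast]=4=a[slow] dup → fast++
(s=3,f=7) a[fast]=5≠a[slow]=4 write a[4]=5 → slow++,fast++
(s=4,f=8) a[fast]=6≠a[slow]=5 write a[5]=6 → slow++,fast++
(s=5,f=9) a[fast]=8≠a[slow]=6 write a[6]=8 → slow++,fast++
(s=6,f=10) a[fast]=9≠a[slow]=8 write a[7]=9 → slow++,fast++
(s=7,f=11) a[fast]=10≠a[slow]=9 write a[8]=10 → slow++,fast++
(s=8,f=12) a[fast]=12≠a[slow]=10 write a[9]=12 → slow++,fast++
(s=9,f=13) a[fast]=12=a[slow] dup → fast++
(s=9,f=14) a[fast]=12=a[slow] dup → fast++
(s=9,f=15) a[fast]=13≠a[slow]=12 write a[10]=13 → slow++,fast++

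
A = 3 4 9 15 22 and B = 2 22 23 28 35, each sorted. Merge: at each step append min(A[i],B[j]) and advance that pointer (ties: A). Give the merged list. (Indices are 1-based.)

[2, 3, 4, 9, 15, 22, 22, 23, 28, 35]

i=1 j=1: A[i]=3>B[j]=2 take 2, j++
i=1 j=2: A[i]=3<=B[j]=22 take 3, i++
i=2 j=2: A[i]=4<=B[j]=22 take 4, i++
i=3 j=2: A[i]=9<=B[j]=22 take 9, i++
i=4 j=2: A[i]=15<=B[j]=22 take 15, i++
i=5 j=2: A[i]=22<=B[j]=22 take 22, i++
i=6 j=2: A done, take B[j]=22, j++
i=6 j=3: A done, take B[j]=23, j++
i=6 j=4: A done, take B[j]=28, j++
i=6 j=5: A done, take B[j]=35, j++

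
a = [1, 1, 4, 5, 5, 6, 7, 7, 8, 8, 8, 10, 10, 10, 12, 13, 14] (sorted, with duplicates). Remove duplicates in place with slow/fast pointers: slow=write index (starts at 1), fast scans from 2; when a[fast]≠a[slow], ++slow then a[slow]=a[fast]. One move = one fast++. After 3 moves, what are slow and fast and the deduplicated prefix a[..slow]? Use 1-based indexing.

slow=3, fast=5, prefix=[1, 4, 5]

(s=1,f=2) a[fast]=1=a[slow] dup → fast++
(s=1,f=3) a[fast]=4≠a[slow]=1 write a[2]=4 → slow++,fast++
(s=2,f=4) a[fast]=5≠a[slow]=4 write a[3]=5 → slow++,fast++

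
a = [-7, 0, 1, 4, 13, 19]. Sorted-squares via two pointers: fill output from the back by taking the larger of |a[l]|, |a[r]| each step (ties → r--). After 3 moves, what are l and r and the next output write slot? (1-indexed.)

l=2, r=4, next write slot=3

[1,6] |-7|<=|19| out[6]=361 → r--
[1,5] |-7|<=|13| out[5]=169 → r--
[1,4] |-7|>|4| out[4]=49 → l++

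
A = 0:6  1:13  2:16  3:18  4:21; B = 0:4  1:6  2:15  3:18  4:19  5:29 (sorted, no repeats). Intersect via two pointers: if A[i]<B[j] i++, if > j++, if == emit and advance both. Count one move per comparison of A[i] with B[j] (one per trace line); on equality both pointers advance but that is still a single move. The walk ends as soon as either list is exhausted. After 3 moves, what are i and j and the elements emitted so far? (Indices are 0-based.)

i=0 j=0: 6>4, j++
i=0 j=1: 6==6 emit, i++,j++
i=1 j=2: 13<15, i++

i=2, j=2, emitted=[6]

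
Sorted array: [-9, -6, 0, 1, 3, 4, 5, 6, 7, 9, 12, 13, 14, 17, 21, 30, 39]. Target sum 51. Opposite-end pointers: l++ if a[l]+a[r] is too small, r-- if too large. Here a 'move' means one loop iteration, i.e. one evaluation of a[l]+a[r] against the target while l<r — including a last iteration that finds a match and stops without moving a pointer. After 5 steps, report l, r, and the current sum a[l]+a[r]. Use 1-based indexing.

l=6, r=17, sum=43

l=1 r=17: -9+39=30 <51, l++
l=2 r=17: -6+39=33 <51, l++
l=3 r=17: 0+39=39 <51, l++
l=4 r=17: 1+39=40 <51, l++
l=5 r=17: 3+39=42 <51, l++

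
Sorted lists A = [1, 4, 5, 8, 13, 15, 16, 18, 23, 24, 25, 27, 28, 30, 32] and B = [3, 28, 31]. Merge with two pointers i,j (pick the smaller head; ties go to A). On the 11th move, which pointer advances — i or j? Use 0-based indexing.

i

[i=0,j=0] A[i]=1<=B[j]=3 take 1 → i++
[i=1,j=0] A[i]=4>B[j]=3 take 3 → j++
[i=1,j=1] A[i]=4<=B[j]=28 take 4 → i++
[i=2,j=1] A[i]=5<=B[j]=28 take 5 → i++
[i=3,j=1] A[i]=8<=B[j]=28 take 8 → i++
[i=4,j=1] A[i]=13<=B[j]=28 take 13 → i++
[i=5,j=1] A[i]=15<=B[j]=28 take 15 → i++
[i=6,j=1] A[i]=16<=B[j]=28 take 16 → i++
[i=7,j=1] A[i]=18<=B[j]=28 take 18 → i++
[i=8,j=1] A[i]=23<=B[j]=28 take 23 → i++
[i=9,j=1] A[i]=24<=B[j]=28 take 24 → i++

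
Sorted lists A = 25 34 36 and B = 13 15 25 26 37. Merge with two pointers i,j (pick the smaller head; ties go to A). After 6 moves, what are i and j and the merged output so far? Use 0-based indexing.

i=0 j=0: A[i]=25>B[j]=13 take 13, j++
i=0 j=1: A[i]=25>B[j]=15 take 15, j++
i=0 j=2: A[i]=25<=B[j]=25 take 25, i++
i=1 j=2: A[i]=34>B[j]=25 take 25, j++
i=1 j=3: A[i]=34>B[j]=26 take 26, j++
i=1 j=4: A[i]=34<=B[j]=37 take 34, i++

i=2, j=4, merged so far=[13, 15, 25, 25, 26, 34]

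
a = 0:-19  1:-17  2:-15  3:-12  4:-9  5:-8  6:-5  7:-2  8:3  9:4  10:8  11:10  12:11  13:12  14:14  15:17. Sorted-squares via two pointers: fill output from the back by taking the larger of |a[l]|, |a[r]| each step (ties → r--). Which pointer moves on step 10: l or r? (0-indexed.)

l=0 r=15: |-19|>|17| out[15]=361, l++
l=1 r=15: |-17|<=|17| out[14]=289, r--
l=1 r=14: |-17|>|14| out[13]=289, l++
l=2 r=14: |-15|>|14| out[12]=225, l++
l=3 r=14: |-12|<=|14| out[11]=196, r--
l=3 r=13: |-12|<=|12| out[10]=144, r--
l=3 r=12: |-12|>|11| out[9]=144, l++
l=4 r=12: |-9|<=|11| out[8]=121, r--
l=4 r=11: |-9|<=|10| out[7]=100, r--
l=4 r=10: |-9|>|8| out[6]=81, l++

l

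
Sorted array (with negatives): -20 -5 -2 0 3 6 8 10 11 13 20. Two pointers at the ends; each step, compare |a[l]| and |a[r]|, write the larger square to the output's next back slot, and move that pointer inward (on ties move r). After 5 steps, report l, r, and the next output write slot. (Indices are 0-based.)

l=1, r=6, next write slot=5

l=0 r=10: |-20|<=|20| out[10]=400, r--
l=0 r=9: |-20|>|13| out[9]=400, l++
l=1 r=9: |-5|<=|13| out[8]=169, r--
l=1 r=8: |-5|<=|11| out[7]=121, r--
l=1 r=7: |-5|<=|10| out[6]=100, r--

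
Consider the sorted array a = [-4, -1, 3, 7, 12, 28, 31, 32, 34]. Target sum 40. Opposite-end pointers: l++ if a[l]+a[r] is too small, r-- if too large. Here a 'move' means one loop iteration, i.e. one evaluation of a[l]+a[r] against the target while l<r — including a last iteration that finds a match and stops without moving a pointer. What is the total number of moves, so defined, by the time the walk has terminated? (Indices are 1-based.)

8 moves

[1,9] -4+34=30 <40 → l++
[2,9] -1+34=33 <40 → l++
[3,9] 3+34=37 <40 → l++
[4,9] 7+34=41 >40 → r--
[4,8] 7+32=39 <40 → l++
[5,8] 12+32=44 >40 → r--
[5,7] 12+31=43 >40 → r--
[5,6] 12+28=40 → found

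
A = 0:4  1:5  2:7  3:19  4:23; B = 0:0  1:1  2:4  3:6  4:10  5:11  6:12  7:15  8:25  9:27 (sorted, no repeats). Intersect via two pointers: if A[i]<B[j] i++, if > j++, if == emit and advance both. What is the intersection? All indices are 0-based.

[i=0,j=0] 4>0 → j++
[i=0,j=1] 4>1 → j++
[i=0,j=2] 4==4 emit → i++,j++
[i=1,j=3] 5<6 → i++
[i=2,j=3] 7>6 → j++
[i=2,j=4] 7<10 → i++
[i=3,j=4] 19>10 → j++
[i=3,j=5] 19>11 → j++
[i=3,j=6] 19>12 → j++
[i=3,j=7] 19>15 → j++
[i=3,j=8] 19<25 → i++
[i=4,j=8] 23<25 → i++

intersection = [4]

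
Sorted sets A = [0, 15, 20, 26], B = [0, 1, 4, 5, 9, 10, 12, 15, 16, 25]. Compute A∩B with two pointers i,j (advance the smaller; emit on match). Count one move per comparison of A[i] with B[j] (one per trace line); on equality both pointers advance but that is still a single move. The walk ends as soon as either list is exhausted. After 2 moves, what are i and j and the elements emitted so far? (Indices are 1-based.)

i=1 j=1: 0==0 emit, i++,j++
i=2 j=2: 15>1, j++

i=2, j=3, emitted=[0]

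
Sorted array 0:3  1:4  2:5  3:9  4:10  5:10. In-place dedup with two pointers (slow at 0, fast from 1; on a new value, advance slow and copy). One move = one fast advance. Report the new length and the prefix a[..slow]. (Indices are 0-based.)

length 5; prefix = [3, 4, 5, 9, 10]

(s=0,f=1) a[fast]=4≠a[slow]=3 write a[1]=4 → slow++,fast++
(s=1,f=2) a[fast]=5≠a[slow]=4 write a[2]=5 → slow++,fast++
(s=2,f=3) a[fast]=9≠a[slow]=5 write a[3]=9 → slow++,fast++
(s=3,f=4) a[fast]=10≠a[slow]=9 write a[4]=10 → slow++,fast++
(s=4,f=5) a[fast]=10=a[slow] dup → fast++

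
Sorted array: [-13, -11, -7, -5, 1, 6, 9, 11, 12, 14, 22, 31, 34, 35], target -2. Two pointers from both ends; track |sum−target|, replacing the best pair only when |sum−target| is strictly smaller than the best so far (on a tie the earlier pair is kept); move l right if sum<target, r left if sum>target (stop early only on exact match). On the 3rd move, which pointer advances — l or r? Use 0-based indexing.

r

l=0 r=13: -13+35=22 d=24 *, r--
l=0 r=12: -13+34=21 d=23 *, r--
l=0 r=11: -13+31=18 d=20 *, r--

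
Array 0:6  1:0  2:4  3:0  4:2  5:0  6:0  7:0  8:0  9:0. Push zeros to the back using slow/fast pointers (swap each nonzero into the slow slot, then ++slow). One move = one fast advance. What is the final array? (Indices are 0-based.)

(s=0,f=0) a[fast]=6≠0 swap→a[0]=6 → slow++,fast++
(s=1,f=1) a[fast]=0 → fast++
(s=1,f=2) a[fast]=4≠0 swap→a[1]=4 → slow++,fast++
(s=2,f=3) a[fast]=0 → fast++
(s=2,f=4) a[fast]=2≠0 swap→a[2]=2 → slow++,fast++
(s=3,f=5) a[fast]=0 → fast++
(s=3,f=6) a[fast]=0 → fast++
(s=3,f=7) a[fast]=0 → fast++
(s=3,f=8) a[fast]=0 → fast++
(s=3,f=9) a[fast]=0 → fast++

[6, 4, 2, 0, 0, 0, 0, 0, 0, 0]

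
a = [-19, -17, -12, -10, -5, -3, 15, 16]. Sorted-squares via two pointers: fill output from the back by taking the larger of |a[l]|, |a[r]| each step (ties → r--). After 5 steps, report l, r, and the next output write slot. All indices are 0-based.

[0,7] |-19|>|16| out[7]=361 → l++
[1,7] |-17|>|16| out[6]=289 → l++
[2,7] |-12|<=|16| out[5]=256 → r--
[2,6] |-12|<=|15| out[4]=225 → r--
[2,5] |-12|>|-3| out[3]=144 → l++

l=3, r=5, next write slot=2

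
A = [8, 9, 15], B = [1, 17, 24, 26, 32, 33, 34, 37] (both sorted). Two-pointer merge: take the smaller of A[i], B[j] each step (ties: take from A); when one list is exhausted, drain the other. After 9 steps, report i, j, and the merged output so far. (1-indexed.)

[i=1,j=1] A[i]=8>B[j]=1 take 1 → j++
[i=1,j=2] A[i]=8<=B[j]=17 take 8 → i++
[i=2,j=2] A[i]=9<=B[j]=17 take 9 → i++
[i=3,j=2] A[i]=15<=B[j]=17 take 15 → i++
[i=4,j=2] A done, take B[j]=17 → j++
[i=4,j=3] A done, take B[j]=24 → j++
[i=4,j=4] A done, take B[j]=26 → j++
[i=4,j=5] A done, take B[j]=32 → j++
[i=4,j=6] A done, take B[j]=33 → j++

i=4, j=7, merged so far=[1, 8, 9, 15, 17, 24, 26, 32, 33]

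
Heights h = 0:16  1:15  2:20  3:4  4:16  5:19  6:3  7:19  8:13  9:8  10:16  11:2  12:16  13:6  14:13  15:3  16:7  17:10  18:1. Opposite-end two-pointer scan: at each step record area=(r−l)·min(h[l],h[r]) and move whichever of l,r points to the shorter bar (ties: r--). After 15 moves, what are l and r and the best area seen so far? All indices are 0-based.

[0,18] min(16,1)*18=18 best=18 * → r--
[0,17] min(16,10)*17=170 best=170 * → r--
[0,16] min(16,7)*16=112 best=170 → r--
[0,15] min(16,3)*15=45 best=170 → r--
[0,14] min(16,13)*14=182 best=182 * → r--
[0,13] min(16,6)*13=78 best=182 → r--
[0,12] min(16,16)*12=192 best=192 * → r--
[0,11] min(16,2)*11=22 best=192 → r--
[0,10] min(16,16)*10=160 best=192 → r--
[0,9] min(16,8)*9=72 best=192 → r--
[0,8] min(16,13)*8=104 best=192 → r--
[0,7] min(16,19)*7=112 best=192 → l++
[1,7] min(15,19)*6=90 best=192 → l++
[2,7] min(20,19)*5=95 best=192 → r--
[2,6] min(20,3)*4=12 best=192 → r--

l=2, r=5, best area=192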